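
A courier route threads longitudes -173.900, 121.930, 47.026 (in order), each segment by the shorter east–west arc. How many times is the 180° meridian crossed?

1

Leg 1: -173.900° → +121.930°, shortest Δλ = -64.17° (west) — crosses 180°.
Leg 2: +121.930° → +47.026°, shortest Δλ = -74.904° (west) — does not cross 180°.
Total crossings: 1.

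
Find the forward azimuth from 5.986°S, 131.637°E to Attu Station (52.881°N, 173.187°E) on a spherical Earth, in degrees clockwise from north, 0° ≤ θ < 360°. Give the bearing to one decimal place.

25.5°

Δλ = 173.187 − 131.637 = 41.550°.
θ = atan2( sin Δλ · cos φ₂ , cos φ₁ · sin φ₂ − sin φ₁ · cos φ₂ · cos Δλ )
  = atan2(0.40027, 0.84013) = 25.475° → normalised to [0°, 360°): 25.475°.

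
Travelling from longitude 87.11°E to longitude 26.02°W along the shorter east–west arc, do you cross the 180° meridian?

No

Signed shortest Δλ = ((-26.02 − 87.11 + 180) mod 360) − 180 = -113.13°.
Going west by 113.13° from +87.11° reaches -26.02° without touching 180°.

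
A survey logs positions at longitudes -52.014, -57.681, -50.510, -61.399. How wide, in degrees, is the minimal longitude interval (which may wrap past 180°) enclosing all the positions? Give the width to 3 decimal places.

10.889°

Sort the longitudes: -61.399°, -57.681°, -52.014°, -50.510°.
Eastward gaps between consecutive values (wrapping around): 3.718°, 5.667°, 1.504°, 349.111°.
Largest gap = 349.111° ⇒ minimal covering band is its complement: 360° − 349.111° = 10.889°.
Band runs from -61.399° eastward to -50.510°.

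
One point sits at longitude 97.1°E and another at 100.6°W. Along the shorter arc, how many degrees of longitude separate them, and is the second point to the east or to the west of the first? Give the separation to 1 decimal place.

162.3° east

Raw difference: -100.6 − 97.1 = -197.7°.
Normalise into (−180°, 180°]: -197.7° + 360° = 162.3°.
Positive ⇒ the second point lies to the east; separation 162.3°.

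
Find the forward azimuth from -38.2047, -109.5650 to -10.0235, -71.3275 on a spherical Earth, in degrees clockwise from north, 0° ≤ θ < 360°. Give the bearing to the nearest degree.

Δλ = -71.3275 − -109.5650 = 38.2375°.
θ = atan2( sin Δλ · cos φ₂ , cos φ₁ · sin φ₂ − sin φ₁ · cos φ₂ · cos Δλ )
  = atan2(0.60948, 0.34159) = 60.731° → normalised to [0°, 360°): 60.731°.

61°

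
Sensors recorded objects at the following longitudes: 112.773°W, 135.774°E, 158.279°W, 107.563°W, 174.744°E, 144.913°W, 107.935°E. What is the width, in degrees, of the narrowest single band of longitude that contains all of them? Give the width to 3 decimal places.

Sort the longitudes: -158.279°, -144.913°, -112.773°, -107.563°, +107.935°, +135.774°, +174.744°.
Eastward gaps between consecutive values (wrapping around): 13.366°, 32.140°, 5.210°, 215.498°, 27.839°, 38.970°, 26.977°.
Largest gap = 215.498° ⇒ minimal covering band is its complement: 360° − 215.498° = 144.502°.
Band runs from +107.935° eastward to -107.563°, crossing the antimeridian.

144.502°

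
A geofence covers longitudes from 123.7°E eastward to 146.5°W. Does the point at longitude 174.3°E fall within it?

Yes

Band width going east from +123.7° to -146.5°: ((-146.5 − 123.7) mod 360) = 89.8°.
Offset of +174.3° east of the west edge: ((174.3 − 123.7) mod 360) = 50.6°.
50.6° ≤ 89.8° ⇒ inside.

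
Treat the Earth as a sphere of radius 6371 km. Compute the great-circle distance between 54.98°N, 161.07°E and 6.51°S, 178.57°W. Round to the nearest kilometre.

Δλ = -178.57 − 161.07 = -339.64°; wrapped into (−180°, 180°]: 20.36°.
Δφ = -6.51 − 54.98 = -61.49°.
a = sin²(Δφ/2) + cos φ₁ · cos φ₂ · sin²(Δλ/2) = 0.279154.
c = 2·atan2(√a, √(1−a)) = 1.11331 rad → d = 6371·c ≈ 7092.92 km.

7093 km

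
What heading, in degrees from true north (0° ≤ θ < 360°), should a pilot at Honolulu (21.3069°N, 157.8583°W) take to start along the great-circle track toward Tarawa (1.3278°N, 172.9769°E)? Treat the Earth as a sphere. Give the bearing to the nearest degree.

Δλ = 172.9769 − -157.8583 = 330.8352°; wrapped into (−180°, 180°]: -29.1648°.
θ = atan2( sin Δλ · cos φ₂ , cos φ₁ · sin φ₂ − sin φ₁ · cos φ₂ · cos Δλ )
  = atan2(-0.48719, -0.29562) = -121.249° → normalised to [0°, 360°): 238.751°.

239°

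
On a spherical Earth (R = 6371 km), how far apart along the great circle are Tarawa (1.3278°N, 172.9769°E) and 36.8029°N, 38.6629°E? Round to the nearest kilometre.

13682 km

Δλ = 38.6629 − 172.9769 = -134.3140°.
Δφ = 36.8029 − 1.3278 = 35.4751°.
a = sin²(Δφ/2) + cos φ₁ · cos φ₂ · sin²(Δλ/2) = 0.772665.
c = 2·atan2(√a, √(1−a)) = 2.14758 rad → d = 6371·c ≈ 13682.23 km.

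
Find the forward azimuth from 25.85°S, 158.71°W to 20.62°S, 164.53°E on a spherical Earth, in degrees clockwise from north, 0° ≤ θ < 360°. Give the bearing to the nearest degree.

271°

Δλ = 164.53 − -158.71 = 323.24°; wrapped into (−180°, 180°]: -36.76°.
θ = atan2( sin Δλ · cos φ₂ , cos φ₁ · sin φ₂ − sin φ₁ · cos φ₂ · cos Δλ )
  = atan2(-0.56012, 0.01001) = -88.977° → normalised to [0°, 360°): 271.023°.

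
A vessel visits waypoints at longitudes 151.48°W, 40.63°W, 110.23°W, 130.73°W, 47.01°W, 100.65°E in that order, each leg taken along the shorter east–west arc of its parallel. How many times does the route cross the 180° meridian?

Leg 1: -151.48° → -40.63°, shortest Δλ = 110.85° (east) — does not cross 180°.
Leg 2: -40.63° → -110.23°, shortest Δλ = -69.6° (west) — does not cross 180°.
Leg 3: -110.23° → -130.73°, shortest Δλ = -20.5° (west) — does not cross 180°.
Leg 4: -130.73° → -47.01°, shortest Δλ = 83.72° (east) — does not cross 180°.
Leg 5: -47.01° → +100.65°, shortest Δλ = 147.66° (east) — does not cross 180°.
Total crossings: 0.

0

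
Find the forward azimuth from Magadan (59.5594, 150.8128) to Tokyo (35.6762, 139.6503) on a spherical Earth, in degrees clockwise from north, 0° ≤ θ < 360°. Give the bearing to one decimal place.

Δλ = 139.6503 − 150.8128 = -11.1625°.
θ = atan2( sin Δλ · cos φ₂ , cos φ₁ · sin φ₂ − sin φ₁ · cos φ₂ · cos Δλ )
  = atan2(-0.15726, -0.39162) = -158.122° → normalised to [0°, 360°): 201.878°.

201.9°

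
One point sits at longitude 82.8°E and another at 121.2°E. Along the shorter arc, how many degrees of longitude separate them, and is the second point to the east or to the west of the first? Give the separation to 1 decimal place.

Raw difference: 121.2 − 82.8 = 38.4°.
Normalise into (−180°, 180°]: 38.4° stays 38.4°.
Positive ⇒ the second point lies to the east; separation 38.4°.

38.4° east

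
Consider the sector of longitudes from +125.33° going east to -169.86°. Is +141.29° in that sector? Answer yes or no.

Band width going east from +125.33° to -169.86°: ((-169.86 − 125.33) mod 360) = 64.81°.
Offset of +141.29° east of the west edge: ((141.29 − 125.33) mod 360) = 15.96°.
15.96° ≤ 64.81° ⇒ inside.

Yes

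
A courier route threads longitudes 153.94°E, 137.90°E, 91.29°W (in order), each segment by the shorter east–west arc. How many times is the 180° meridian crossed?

1

Leg 1: +153.94° → +137.90°, shortest Δλ = -16.04° (west) — does not cross 180°.
Leg 2: +137.90° → -91.29°, shortest Δλ = 130.81° (east) — crosses 180°.
Total crossings: 1.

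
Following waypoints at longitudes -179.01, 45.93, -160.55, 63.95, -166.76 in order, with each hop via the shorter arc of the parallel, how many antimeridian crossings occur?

Leg 1: -179.01° → +45.93°, shortest Δλ = -135.06° (west) — crosses 180°.
Leg 2: +45.93° → -160.55°, shortest Δλ = 153.52° (east) — crosses 180°.
Leg 3: -160.55° → +63.95°, shortest Δλ = -135.5° (west) — crosses 180°.
Leg 4: +63.95° → -166.76°, shortest Δλ = 129.29° (east) — crosses 180°.
Total crossings: 4.

4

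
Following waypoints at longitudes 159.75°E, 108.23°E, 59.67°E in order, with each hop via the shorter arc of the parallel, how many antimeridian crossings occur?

0

Leg 1: +159.75° → +108.23°, shortest Δλ = -51.52° (west) — does not cross 180°.
Leg 2: +108.23° → +59.67°, shortest Δλ = -48.56° (west) — does not cross 180°.
Total crossings: 0.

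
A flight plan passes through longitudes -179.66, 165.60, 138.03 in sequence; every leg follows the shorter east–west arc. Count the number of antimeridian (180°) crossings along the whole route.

Leg 1: -179.66° → +165.60°, shortest Δλ = -14.74° (west) — crosses 180°.
Leg 2: +165.60° → +138.03°, shortest Δλ = -27.57° (west) — does not cross 180°.
Total crossings: 1.

1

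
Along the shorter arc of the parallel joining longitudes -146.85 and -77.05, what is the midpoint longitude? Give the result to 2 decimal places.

-111.95°

Signed shortest Δλ from -146.85° to -77.05° is +69.80°.
Midpoint longitude = -146.85° + (+69.80°)/2 = -146.85° + 34.90° = -111.95°.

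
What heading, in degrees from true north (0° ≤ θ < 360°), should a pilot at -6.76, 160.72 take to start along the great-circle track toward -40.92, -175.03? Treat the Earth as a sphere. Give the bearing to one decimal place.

151.4°

Δλ = -175.03 − 160.72 = -335.75°; wrapped into (−180°, 180°]: 24.25°.
θ = atan2( sin Δλ · cos φ₂ , cos φ₁ · sin φ₂ − sin φ₁ · cos φ₂ · cos Δλ )
  = atan2(0.31035, -0.56935) = 151.406° → normalised to [0°, 360°): 151.406°.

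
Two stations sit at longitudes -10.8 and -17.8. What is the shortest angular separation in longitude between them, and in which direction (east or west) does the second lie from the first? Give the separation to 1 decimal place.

7.0° west

Raw difference: -17.8 − -10.8 = -7.0°.
Normalise into (−180°, 180°]: -7.0° stays -7.0°.
Negative ⇒ the second point lies to the west; separation 7.0°.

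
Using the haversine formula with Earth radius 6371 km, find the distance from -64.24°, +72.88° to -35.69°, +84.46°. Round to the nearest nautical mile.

1765 nmi

Δλ = 84.46 − 72.88 = 11.58°.
Δφ = -35.69 − -64.24 = 28.55°.
a = sin²(Δφ/2) + cos φ₁ · cos φ₂ · sin²(Δλ/2) = 0.064392.
c = 2·atan2(√a, √(1−a)) = 0.51312 rad → d = 6371·c ≈ 3269.11 km ≈ 1765.18 nmi.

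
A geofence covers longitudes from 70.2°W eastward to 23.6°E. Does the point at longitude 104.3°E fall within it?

No

Band width going east from -70.2° to +23.6°: ((23.6 − -70.2) mod 360) = 93.8°.
Offset of +104.3° east of the west edge: ((104.3 − -70.2) mod 360) = 174.5°.
174.5° > 93.8° ⇒ outside.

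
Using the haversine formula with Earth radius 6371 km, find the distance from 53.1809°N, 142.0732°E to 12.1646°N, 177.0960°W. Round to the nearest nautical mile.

3138 nmi

Δλ = -177.0960 − 142.0732 = -319.1692°; wrapped into (−180°, 180°]: 40.8308°.
Δφ = 12.1646 − 53.1809 = -41.0163°.
a = sin²(Δφ/2) + cos φ₁ · cos φ₂ · sin²(Δλ/2) = 0.194022.
c = 2·atan2(√a, √(1−a)) = 0.91226 rad → d = 6371·c ≈ 5812.04 km ≈ 3138.25 nmi.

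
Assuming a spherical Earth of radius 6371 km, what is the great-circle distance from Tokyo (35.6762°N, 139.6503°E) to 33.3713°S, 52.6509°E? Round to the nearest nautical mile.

Δλ = 52.6509 − 139.6503 = -86.9994°.
Δφ = -33.3713 − 35.6762 = -69.0475°.
a = sin²(Δφ/2) + cos φ₁ · cos φ₂ · sin²(Δλ/2) = 0.642644.
c = 2·atan2(√a, √(1−a)) = 1.86010 rad → d = 6371·c ≈ 11850.71 km ≈ 6398.87 nmi.

6399 nmi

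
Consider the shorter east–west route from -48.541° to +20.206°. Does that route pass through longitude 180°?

Signed shortest Δλ = ((20.206 − -48.541 + 180) mod 360) − 180 = 68.747°.
Going east by 68.747° from -48.541° reaches +20.206° without touching 180°.

No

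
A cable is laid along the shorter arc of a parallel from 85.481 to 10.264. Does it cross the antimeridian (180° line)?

No

Signed shortest Δλ = ((10.264 − 85.481 + 180) mod 360) − 180 = -75.217°.
Going west by 75.217° from +85.481° reaches +10.264° without touching 180°.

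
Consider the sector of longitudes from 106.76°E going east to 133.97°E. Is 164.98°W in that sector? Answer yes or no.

No

Band width going east from +106.76° to +133.97°: ((133.97 − 106.76) mod 360) = 27.21°.
Offset of -164.98° east of the west edge: ((-164.98 − 106.76) mod 360) = 88.26°.
88.26° > 27.21° ⇒ outside.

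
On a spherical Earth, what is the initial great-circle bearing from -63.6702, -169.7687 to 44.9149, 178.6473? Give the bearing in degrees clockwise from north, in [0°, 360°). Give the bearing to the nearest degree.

351°

Δλ = 178.6473 − -169.7687 = 348.4160°; wrapped into (−180°, 180°]: -11.5840°.
θ = atan2( sin Δλ · cos φ₂ , cos φ₁ · sin φ₂ − sin φ₁ · cos φ₂ · cos Δλ )
  = atan2(-0.14220, 0.93492) = -8.648° → normalised to [0°, 360°): 351.352°.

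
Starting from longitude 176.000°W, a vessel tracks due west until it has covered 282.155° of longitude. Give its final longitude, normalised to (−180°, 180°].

Start at -176.000°; shift −282.155° → -458.155°.
-458.155° lies outside (−180°, 180°]; add 360° → -98.155°.

98.155°W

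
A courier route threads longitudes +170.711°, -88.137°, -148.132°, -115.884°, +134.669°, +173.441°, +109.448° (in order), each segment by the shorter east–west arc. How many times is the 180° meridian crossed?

2

Leg 1: +170.711° → -88.137°, shortest Δλ = 101.152° (east) — crosses 180°.
Leg 2: -88.137° → -148.132°, shortest Δλ = -59.995° (west) — does not cross 180°.
Leg 3: -148.132° → -115.884°, shortest Δλ = 32.248° (east) — does not cross 180°.
Leg 4: -115.884° → +134.669°, shortest Δλ = -109.447° (west) — crosses 180°.
Leg 5: +134.669° → +173.441°, shortest Δλ = 38.772° (east) — does not cross 180°.
Leg 6: +173.441° → +109.448°, shortest Δλ = -63.993° (west) — does not cross 180°.
Total crossings: 2.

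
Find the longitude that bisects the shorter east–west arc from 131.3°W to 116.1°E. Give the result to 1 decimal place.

172.4°E

Signed shortest Δλ from -131.3° to +116.1° is -112.6°.
Midpoint longitude = -131.3° + (-112.6°)/2 = -131.3° − 56.3° = -187.6°.
Normalise into (−180°, 180°]: +172.4°.
(The naïve average (-131.3 + +116.1)/2 = -7.6° is on the wrong side of the globe.)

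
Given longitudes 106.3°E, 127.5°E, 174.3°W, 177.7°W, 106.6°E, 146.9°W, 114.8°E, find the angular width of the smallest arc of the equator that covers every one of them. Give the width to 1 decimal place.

Sort the longitudes: -177.7°, -174.3°, -146.9°, +106.3°, +106.6°, +114.8°, +127.5°.
Eastward gaps between consecutive values (wrapping around): 3.4°, 27.4°, 253.2°, 0.3°, 8.2°, 12.7°, 54.8°.
Largest gap = 253.2° ⇒ minimal covering band is its complement: 360° − 253.2° = 106.8°.
Band runs from +106.3° eastward to -146.9°, crossing the antimeridian.

106.8°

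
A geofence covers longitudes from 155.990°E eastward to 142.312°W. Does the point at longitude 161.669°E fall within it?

Band width going east from +155.990° to -142.312°: ((-142.312 − 155.990) mod 360) = 61.698°.
Offset of +161.669° east of the west edge: ((161.669 − 155.990) mod 360) = 5.679°.
5.679° ≤ 61.698° ⇒ inside.

Yes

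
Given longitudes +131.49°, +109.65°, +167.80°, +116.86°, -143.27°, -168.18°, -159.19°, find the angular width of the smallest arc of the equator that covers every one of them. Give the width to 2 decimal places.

107.08°

Sort the longitudes: -168.18°, -159.19°, -143.27°, +109.65°, +116.86°, +131.49°, +167.80°.
Eastward gaps between consecutive values (wrapping around): 8.99°, 15.92°, 252.92°, 7.21°, 14.63°, 36.31°, 24.02°.
Largest gap = 252.92° ⇒ minimal covering band is its complement: 360° − 252.92° = 107.08°.
Band runs from +109.65° eastward to -143.27°, crossing the antimeridian.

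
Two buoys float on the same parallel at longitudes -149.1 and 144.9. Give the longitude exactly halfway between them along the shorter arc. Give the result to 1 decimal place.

+177.9°

Signed shortest Δλ from -149.1° to +144.9° is -66.0°.
Midpoint longitude = -149.1° + (-66.0°)/2 = -149.1° − 33.0° = -182.1°.
Normalise into (−180°, 180°]: +177.9°.
(The naïve average (-149.1 + +144.9)/2 = -2.1° is on the wrong side of the globe.)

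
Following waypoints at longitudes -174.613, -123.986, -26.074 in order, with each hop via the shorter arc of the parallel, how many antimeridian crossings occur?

Leg 1: -174.613° → -123.986°, shortest Δλ = 50.627° (east) — does not cross 180°.
Leg 2: -123.986° → -26.074°, shortest Δλ = 97.912° (east) — does not cross 180°.
Total crossings: 0.

0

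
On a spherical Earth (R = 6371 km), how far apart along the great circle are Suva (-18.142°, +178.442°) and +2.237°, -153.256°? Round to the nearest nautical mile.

2073 nmi

Δλ = -153.256 − 178.442 = -331.698°; wrapped into (−180°, 180°]: 28.302°.
Δφ = 2.237 − -18.142 = 20.379°.
a = sin²(Δφ/2) + cos φ₁ · cos φ₂ · sin²(Δλ/2) = 0.088050.
c = 2·atan2(√a, √(1−a)) = 0.60254 rad → d = 6371·c ≈ 3838.77 km ≈ 2072.77 nmi.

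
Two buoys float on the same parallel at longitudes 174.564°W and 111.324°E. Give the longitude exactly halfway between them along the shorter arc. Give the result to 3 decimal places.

148.380°E

Signed shortest Δλ from -174.564° to +111.324° is -74.112°.
Midpoint longitude = -174.564° + (-74.112°)/2 = -174.564° − 37.056° = -211.620°.
Normalise into (−180°, 180°]: +148.380°.
(The naïve average (-174.564 + +111.324)/2 = -31.62° is on the wrong side of the globe.)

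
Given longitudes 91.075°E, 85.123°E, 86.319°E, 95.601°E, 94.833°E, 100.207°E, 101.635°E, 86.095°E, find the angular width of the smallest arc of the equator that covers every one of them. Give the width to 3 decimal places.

Sort the longitudes: +85.123°, +86.095°, +86.319°, +91.075°, +94.833°, +95.601°, +100.207°, +101.635°.
Eastward gaps between consecutive values (wrapping around): 0.972°, 0.224°, 4.756°, 3.758°, 0.768°, 4.606°, 1.428°, 343.488°.
Largest gap = 343.488° ⇒ minimal covering band is its complement: 360° − 343.488° = 16.512°.
Band runs from +85.123° eastward to +101.635°.

16.512°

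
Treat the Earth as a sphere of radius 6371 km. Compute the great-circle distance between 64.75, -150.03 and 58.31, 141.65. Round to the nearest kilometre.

3506 km

Δλ = 141.65 − -150.03 = 291.68°; wrapped into (−180°, 180°]: -68.32°.
Δφ = 58.31 − 64.75 = -6.44°.
a = sin²(Δφ/2) + cos φ₁ · cos φ₂ · sin²(Δλ/2) = 0.073807.
c = 2·atan2(√a, √(1−a)) = 0.55027 rad → d = 6371·c ≈ 3505.74 km.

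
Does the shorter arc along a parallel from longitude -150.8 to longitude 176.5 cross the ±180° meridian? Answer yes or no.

Yes

Naïve |176.5 − -150.8| = 327.3° > 180°, so the shorter arc goes the other way round — across 180°.
Signed shortest Δλ = ((176.5 − -150.8 + 180) mod 360) − 180 = -32.7°.
Going west by 32.7° from -150.8° passes through 180° before reaching +176.5°.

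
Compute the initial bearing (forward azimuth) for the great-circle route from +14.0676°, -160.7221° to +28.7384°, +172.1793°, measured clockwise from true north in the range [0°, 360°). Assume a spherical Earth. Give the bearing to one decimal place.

304.7°

Δλ = 172.1793 − -160.7221 = 332.9014°; wrapped into (−180°, 180°]: -27.0986°.
θ = atan2( sin Δλ · cos φ₂ , cos φ₁ · sin φ₂ − sin φ₁ · cos φ₂ · cos Δλ )
  = atan2(-0.39941, 0.27666) = -55.291° → normalised to [0°, 360°): 304.709°.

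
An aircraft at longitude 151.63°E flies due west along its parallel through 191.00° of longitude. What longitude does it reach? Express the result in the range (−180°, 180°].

Start at +151.63°; shift −191.00° → -39.37°.
-39.37° already lies in (−180°, 180°].

39.37°W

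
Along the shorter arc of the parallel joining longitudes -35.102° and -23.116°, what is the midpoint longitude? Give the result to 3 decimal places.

-29.109°

Signed shortest Δλ from -35.102° to -23.116° is +11.986°.
Midpoint longitude = -35.102° + (+11.986°)/2 = -35.102° + 5.993° = -29.109°.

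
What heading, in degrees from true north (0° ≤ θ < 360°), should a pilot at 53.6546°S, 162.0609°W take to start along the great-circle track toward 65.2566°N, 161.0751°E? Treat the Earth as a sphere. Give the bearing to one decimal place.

Δλ = 161.0751 − -162.0609 = 323.1360°; wrapped into (−180°, 180°]: -36.8640°.
θ = atan2( sin Δλ · cos φ₂ , cos φ₁ · sin φ₂ − sin φ₁ · cos φ₂ · cos Δλ )
  = atan2(-0.25110, 0.80797) = -17.264° → normalised to [0°, 360°): 342.736°.

342.7°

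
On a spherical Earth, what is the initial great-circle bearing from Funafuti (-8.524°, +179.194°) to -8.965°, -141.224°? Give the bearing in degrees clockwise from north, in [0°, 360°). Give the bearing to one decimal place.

Δλ = -141.224 − 179.194 = -320.418°; wrapped into (−180°, 180°]: 39.582°.
θ = atan2( sin Δλ · cos φ₂ , cos φ₁ · sin φ₂ − sin φ₁ · cos φ₂ · cos Δλ )
  = atan2(0.62940, -0.04127) = 93.751° → normalised to [0°, 360°): 93.751°.

93.8°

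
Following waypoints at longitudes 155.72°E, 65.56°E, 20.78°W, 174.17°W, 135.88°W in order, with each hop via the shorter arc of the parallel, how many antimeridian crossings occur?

0

Leg 1: +155.72° → +65.56°, shortest Δλ = -90.16° (west) — does not cross 180°.
Leg 2: +65.56° → -20.78°, shortest Δλ = -86.34° (west) — does not cross 180°.
Leg 3: -20.78° → -174.17°, shortest Δλ = -153.39° (west) — does not cross 180°.
Leg 4: -174.17° → -135.88°, shortest Δλ = 38.29° (east) — does not cross 180°.
Total crossings: 0.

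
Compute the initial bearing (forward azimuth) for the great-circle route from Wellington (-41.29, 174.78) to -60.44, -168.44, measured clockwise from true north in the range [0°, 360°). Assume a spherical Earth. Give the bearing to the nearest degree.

157°

Δλ = -168.44 − 174.78 = -343.22°; wrapped into (−180°, 180°]: 16.78°.
θ = atan2( sin Δλ · cos φ₂ , cos φ₁ · sin φ₂ − sin φ₁ · cos φ₂ · cos Δλ )
  = atan2(0.14242, -0.34190) = 157.385° → normalised to [0°, 360°): 157.385°.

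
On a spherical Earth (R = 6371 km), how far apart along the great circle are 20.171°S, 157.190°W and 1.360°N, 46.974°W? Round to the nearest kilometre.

Δλ = -46.974 − -157.190 = 110.216°.
Δφ = 1.360 − -20.171 = 21.531°.
a = sin²(Δφ/2) + cos φ₁ · cos φ₂ · sin²(Δλ/2) = 0.666229.
c = 2·atan2(√a, √(1−a)) = 1.90971 rad → d = 6371·c ≈ 12166.74 km.

12167 km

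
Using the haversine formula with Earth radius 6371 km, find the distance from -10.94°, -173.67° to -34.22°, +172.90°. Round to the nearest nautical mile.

1580 nmi

Δλ = 172.90 − -173.67 = 346.57°; wrapped into (−180°, 180°]: -13.43°.
Δφ = -34.22 − -10.94 = -23.28°.
a = sin²(Δφ/2) + cos φ₁ · cos φ₂ · sin²(Δλ/2) = 0.051808.
c = 2·atan2(√a, √(1−a)) = 0.45925 rad → d = 6371·c ≈ 2925.90 km ≈ 1579.86 nmi.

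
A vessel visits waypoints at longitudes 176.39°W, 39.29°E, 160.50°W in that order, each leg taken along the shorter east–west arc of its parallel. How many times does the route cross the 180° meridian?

2

Leg 1: -176.39° → +39.29°, shortest Δλ = -144.32° (west) — crosses 180°.
Leg 2: +39.29° → -160.50°, shortest Δλ = 160.21° (east) — crosses 180°.
Total crossings: 2.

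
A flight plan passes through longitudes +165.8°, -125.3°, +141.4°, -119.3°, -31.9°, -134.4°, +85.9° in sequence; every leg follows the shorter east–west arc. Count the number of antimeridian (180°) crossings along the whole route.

4

Leg 1: +165.8° → -125.3°, shortest Δλ = 68.9° (east) — crosses 180°.
Leg 2: -125.3° → +141.4°, shortest Δλ = -93.3° (west) — crosses 180°.
Leg 3: +141.4° → -119.3°, shortest Δλ = 99.3° (east) — crosses 180°.
Leg 4: -119.3° → -31.9°, shortest Δλ = 87.4° (east) — does not cross 180°.
Leg 5: -31.9° → -134.4°, shortest Δλ = -102.5° (west) — does not cross 180°.
Leg 6: -134.4° → +85.9°, shortest Δλ = -139.7° (west) — crosses 180°.
Total crossings: 4.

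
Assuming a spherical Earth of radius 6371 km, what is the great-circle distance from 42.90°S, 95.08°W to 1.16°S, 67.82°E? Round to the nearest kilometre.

14826 km

Δλ = 67.82 − -95.08 = 162.90°.
Δφ = -1.16 − -42.90 = 41.74°.
a = sin²(Δφ/2) + cos φ₁ · cos φ₂ · sin²(Δλ/2) = 0.843118.
c = 2·atan2(√a, √(1−a)) = 2.32710 rad → d = 6371·c ≈ 14825.93 km.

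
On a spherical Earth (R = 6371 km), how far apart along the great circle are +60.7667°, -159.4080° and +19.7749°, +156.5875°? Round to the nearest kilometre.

5700 km

Δλ = 156.5875 − -159.4080 = 315.9955°; wrapped into (−180°, 180°]: -44.0045°.
Δφ = 19.7749 − 60.7667 = -40.9918°.
a = sin²(Δφ/2) + cos φ₁ · cos φ₂ · sin²(Δλ/2) = 0.187102.
c = 2·atan2(√a, √(1−a)) = 0.89464 rad → d = 6371·c ≈ 5699.78 km.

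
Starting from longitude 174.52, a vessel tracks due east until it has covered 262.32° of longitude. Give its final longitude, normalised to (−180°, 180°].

+76.84°

Start at +174.52°; shift +262.32° → +436.84°.
+436.84° lies outside (−180°, 180°]; subtract 360° → +76.84°.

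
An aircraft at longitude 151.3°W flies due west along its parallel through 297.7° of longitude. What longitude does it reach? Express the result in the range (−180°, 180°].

Start at -151.3°; shift −297.7° → -449.0°.
-449.0° lies outside (−180°, 180°]; add 360° → -89.0°.

89.0°W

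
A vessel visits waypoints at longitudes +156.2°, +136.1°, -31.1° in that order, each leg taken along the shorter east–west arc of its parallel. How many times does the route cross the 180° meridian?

0

Leg 1: +156.2° → +136.1°, shortest Δλ = -20.1° (west) — does not cross 180°.
Leg 2: +136.1° → -31.1°, shortest Δλ = -167.2° (west) — does not cross 180°.
Total crossings: 0.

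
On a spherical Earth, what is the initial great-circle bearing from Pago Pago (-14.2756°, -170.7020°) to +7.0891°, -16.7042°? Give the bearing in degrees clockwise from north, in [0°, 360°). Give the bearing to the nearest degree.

Δλ = -16.7042 − -170.7020 = 153.9978°.
θ = atan2( sin Δλ · cos φ₂ , cos φ₁ · sin φ₂ − sin φ₁ · cos φ₂ · cos Δλ )
  = atan2(0.43505, -0.10033) = 102.986° → normalised to [0°, 360°): 102.986°.

103°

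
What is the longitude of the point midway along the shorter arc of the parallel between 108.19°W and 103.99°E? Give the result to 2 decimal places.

Signed shortest Δλ from -108.19° to +103.99° is -147.82°.
Midpoint longitude = -108.19° + (-147.82°)/2 = -108.19° − 73.91° = -182.10°.
Normalise into (−180°, 180°]: +177.90°.
(The naïve average (-108.19 + +103.99)/2 = -2.1° is on the wrong side of the globe.)

177.90°E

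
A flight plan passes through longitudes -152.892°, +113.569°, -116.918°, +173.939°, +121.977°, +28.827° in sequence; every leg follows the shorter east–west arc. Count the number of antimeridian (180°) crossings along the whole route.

3

Leg 1: -152.892° → +113.569°, shortest Δλ = -93.539° (west) — crosses 180°.
Leg 2: +113.569° → -116.918°, shortest Δλ = 129.513° (east) — crosses 180°.
Leg 3: -116.918° → +173.939°, shortest Δλ = -69.143° (west) — crosses 180°.
Leg 4: +173.939° → +121.977°, shortest Δλ = -51.962° (west) — does not cross 180°.
Leg 5: +121.977° → +28.827°, shortest Δλ = -93.15° (west) — does not cross 180°.
Total crossings: 3.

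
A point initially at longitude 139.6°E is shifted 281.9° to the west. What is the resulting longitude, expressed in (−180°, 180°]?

Start at +139.6°; shift −281.9° → -142.3°.
-142.3° already lies in (−180°, 180°].

142.3°W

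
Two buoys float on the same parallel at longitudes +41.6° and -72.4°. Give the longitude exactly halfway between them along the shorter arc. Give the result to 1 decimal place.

Signed shortest Δλ from +41.6° to -72.4° is -114.0°.
Midpoint longitude = +41.6° + (-114.0°)/2 = +41.6° − 57.0° = -15.4°.

-15.4°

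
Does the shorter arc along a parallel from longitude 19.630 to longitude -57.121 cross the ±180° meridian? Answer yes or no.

No

Signed shortest Δλ = ((-57.121 − 19.630 + 180) mod 360) − 180 = -76.751°.
Going west by 76.751° from +19.630° reaches -57.121° without touching 180°.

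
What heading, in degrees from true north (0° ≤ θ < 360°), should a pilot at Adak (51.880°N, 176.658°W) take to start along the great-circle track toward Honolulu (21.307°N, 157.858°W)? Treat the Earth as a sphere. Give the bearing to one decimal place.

147.4°

Δλ = -157.858 − -176.658 = 18.800°.
θ = atan2( sin Δλ · cos φ₂ , cos φ₁ · sin φ₂ − sin φ₁ · cos φ₂ · cos Δλ )
  = atan2(0.30024, -0.46953) = 147.404° → normalised to [0°, 360°): 147.404°.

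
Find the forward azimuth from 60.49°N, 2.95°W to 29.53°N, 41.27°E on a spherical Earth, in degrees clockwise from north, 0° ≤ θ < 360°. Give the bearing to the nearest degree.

116°

Δλ = 41.27 − -2.95 = 44.22°.
θ = atan2( sin Δλ · cos φ₂ , cos φ₁ · sin φ₂ − sin φ₁ · cos φ₂ · cos Δλ )
  = atan2(0.60682, -0.29989) = 116.299° → normalised to [0°, 360°): 116.299°.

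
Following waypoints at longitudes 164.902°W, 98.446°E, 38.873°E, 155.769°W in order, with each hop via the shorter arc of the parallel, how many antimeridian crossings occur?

2

Leg 1: -164.902° → +98.446°, shortest Δλ = -96.652° (west) — crosses 180°.
Leg 2: +98.446° → +38.873°, shortest Δλ = -59.573° (west) — does not cross 180°.
Leg 3: +38.873° → -155.769°, shortest Δλ = 165.358° (east) — crosses 180°.
Total crossings: 2.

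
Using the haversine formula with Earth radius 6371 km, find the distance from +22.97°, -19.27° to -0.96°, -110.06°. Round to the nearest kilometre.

10130 km

Δλ = -110.06 − -19.27 = -90.79°.
Δφ = -0.96 − 22.97 = -23.93°.
a = sin²(Δφ/2) + cos φ₁ · cos φ₂ · sin²(Δλ/2) = 0.509616.
c = 2·atan2(√a, √(1−a)) = 1.59003 rad → d = 6371·c ≈ 10130.07 km.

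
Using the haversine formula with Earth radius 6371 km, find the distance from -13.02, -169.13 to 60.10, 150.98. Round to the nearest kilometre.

Δλ = 150.98 − -169.13 = 320.11°; wrapped into (−180°, 180°]: -39.89°.
Δφ = 60.10 − -13.02 = 73.12°.
a = sin²(Δφ/2) + cos φ₁ · cos φ₂ · sin²(Δλ/2) = 0.411329.
c = 2·atan2(√a, √(1−a)) = 1.39251 rad → d = 6371·c ≈ 8871.70 km.

8872 km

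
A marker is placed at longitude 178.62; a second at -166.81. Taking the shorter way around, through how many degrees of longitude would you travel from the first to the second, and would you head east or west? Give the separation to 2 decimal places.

14.57° east

Raw difference: -166.81 − 178.62 = -345.43°.
Normalise into (−180°, 180°]: -345.43° + 360° = 14.57°.
Positive ⇒ the second point lies to the east; separation 14.57°.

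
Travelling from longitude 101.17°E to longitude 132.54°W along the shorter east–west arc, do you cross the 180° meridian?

Naïve |-132.54 − 101.17| = 233.71° > 180°, so the shorter arc goes the other way round — across 180°.
Signed shortest Δλ = ((-132.54 − 101.17 + 180) mod 360) − 180 = 126.29°.
Going east by 126.29° from +101.17° passes through 180° before reaching -132.54°.

Yes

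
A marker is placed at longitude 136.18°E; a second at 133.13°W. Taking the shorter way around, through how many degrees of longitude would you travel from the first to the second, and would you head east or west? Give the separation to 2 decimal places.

90.69° east

Raw difference: -133.13 − 136.18 = -269.31°.
Normalise into (−180°, 180°]: -269.31° + 360° = 90.69°.
Positive ⇒ the second point lies to the east; separation 90.69°.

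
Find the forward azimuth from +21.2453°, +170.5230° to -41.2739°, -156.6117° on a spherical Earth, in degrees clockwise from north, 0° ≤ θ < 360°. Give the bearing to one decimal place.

154.2°

Δλ = -156.6117 − 170.5230 = -327.1347°; wrapped into (−180°, 180°]: 32.8653°.
θ = atan2( sin Δλ · cos φ₂ , cos φ₁ · sin φ₂ − sin φ₁ · cos φ₂ · cos Δλ )
  = atan2(0.40785, -0.84358) = 154.197° → normalised to [0°, 360°): 154.197°.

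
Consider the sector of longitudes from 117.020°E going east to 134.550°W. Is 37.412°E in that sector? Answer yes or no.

No

Band width going east from +117.020° to -134.550°: ((-134.550 − 117.020) mod 360) = 108.430°.
Offset of +37.412° east of the west edge: ((37.412 − 117.020) mod 360) = 280.392°.
280.392° > 108.430° ⇒ outside.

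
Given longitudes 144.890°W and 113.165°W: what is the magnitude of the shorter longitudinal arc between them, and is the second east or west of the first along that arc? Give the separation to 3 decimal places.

31.725° east

Raw difference: -113.165 − -144.890 = 31.725°.
Normalise into (−180°, 180°]: 31.725° stays 31.725°.
Positive ⇒ the second point lies to the east; separation 31.725°.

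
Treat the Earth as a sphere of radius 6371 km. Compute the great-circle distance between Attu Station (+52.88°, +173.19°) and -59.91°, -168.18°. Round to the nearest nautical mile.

6831 nmi

Δλ = -168.18 − 173.19 = -341.37°; wrapped into (−180°, 180°]: 18.63°.
Δφ = -59.91 − 52.88 = -112.79°.
a = sin²(Δφ/2) + cos φ₁ · cos φ₂ · sin²(Δλ/2) = 0.701604.
c = 2·atan2(√a, √(1−a)) = 1.98582 rad → d = 6371·c ≈ 12651.64 km ≈ 6831.34 nmi.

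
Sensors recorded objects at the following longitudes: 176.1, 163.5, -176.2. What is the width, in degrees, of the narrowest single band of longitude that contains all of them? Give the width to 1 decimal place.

20.3°

Sort the longitudes: -176.2°, +163.5°, +176.1°.
Eastward gaps between consecutive values (wrapping around): 339.7°, 12.6°, 7.7°.
Largest gap = 339.7° ⇒ minimal covering band is its complement: 360° − 339.7° = 20.3°.
Band runs from +163.5° eastward to -176.2°, crossing the antimeridian.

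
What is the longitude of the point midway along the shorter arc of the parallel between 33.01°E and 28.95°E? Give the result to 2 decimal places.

Signed shortest Δλ from +33.01° to +28.95° is -4.06°.
Midpoint longitude = +33.01° + (-4.06°)/2 = +33.01° − 2.03° = +30.98°.

30.98°E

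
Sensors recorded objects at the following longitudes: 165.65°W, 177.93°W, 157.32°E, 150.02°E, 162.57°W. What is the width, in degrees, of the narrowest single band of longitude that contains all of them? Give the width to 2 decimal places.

47.41°

Sort the longitudes: -177.93°, -165.65°, -162.57°, +150.02°, +157.32°.
Eastward gaps between consecutive values (wrapping around): 12.28°, 3.08°, 312.59°, 7.30°, 24.75°.
Largest gap = 312.59° ⇒ minimal covering band is its complement: 360° − 312.59° = 47.41°.
Band runs from +150.02° eastward to -162.57°, crossing the antimeridian.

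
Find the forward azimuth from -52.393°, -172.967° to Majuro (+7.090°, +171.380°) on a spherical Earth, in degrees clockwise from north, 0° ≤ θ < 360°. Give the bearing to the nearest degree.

342°

Δλ = 171.380 − -172.967 = 344.347°; wrapped into (−180°, 180°]: -15.653°.
θ = atan2( sin Δλ · cos φ₂ , cos φ₁ · sin φ₂ − sin φ₁ · cos φ₂ · cos Δλ )
  = atan2(-0.26775, 0.83232) = -17.832° → normalised to [0°, 360°): 342.168°.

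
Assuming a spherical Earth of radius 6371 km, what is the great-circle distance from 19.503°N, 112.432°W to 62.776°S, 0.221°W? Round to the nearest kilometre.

Δλ = -0.221 − -112.432 = 112.211°.
Δφ = -62.776 − 19.503 = -82.279°.
a = sin²(Δφ/2) + cos φ₁ · cos φ₂ · sin²(Δλ/2) = 0.729942.
c = 2·atan2(√a, √(1−a)) = 2.04866 rad → d = 6371·c ≈ 13052.01 km.

13052 km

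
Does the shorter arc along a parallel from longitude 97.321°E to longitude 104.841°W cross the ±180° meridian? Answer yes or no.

Yes

Naïve |-104.841 − 97.321| = 202.162° > 180°, so the shorter arc goes the other way round — across 180°.
Signed shortest Δλ = ((-104.841 − 97.321 + 180) mod 360) − 180 = 157.838°.
Going east by 157.838° from +97.321° passes through 180° before reaching -104.841°.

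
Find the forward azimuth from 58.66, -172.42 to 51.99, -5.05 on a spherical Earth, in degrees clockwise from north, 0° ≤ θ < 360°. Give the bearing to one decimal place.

8.3°

Δλ = -5.05 − -172.42 = 167.37°.
θ = atan2( sin Δλ · cos φ₂ , cos φ₁ · sin φ₂ − sin φ₁ · cos φ₂ · cos Δλ )
  = atan2(0.13465, 0.92303) = 8.300° → normalised to [0°, 360°): 8.300°.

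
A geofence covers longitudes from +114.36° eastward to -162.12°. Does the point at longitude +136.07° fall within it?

Band width going east from +114.36° to -162.12°: ((-162.12 − 114.36) mod 360) = 83.52°.
Offset of +136.07° east of the west edge: ((136.07 − 114.36) mod 360) = 21.71°.
21.71° ≤ 83.52° ⇒ inside.

Yes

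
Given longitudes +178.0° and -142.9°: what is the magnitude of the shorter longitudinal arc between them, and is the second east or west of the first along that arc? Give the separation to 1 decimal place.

39.1° east

Raw difference: -142.9 − 178.0 = -320.9°.
Normalise into (−180°, 180°]: -320.9° + 360° = 39.1°.
Positive ⇒ the second point lies to the east; separation 39.1°.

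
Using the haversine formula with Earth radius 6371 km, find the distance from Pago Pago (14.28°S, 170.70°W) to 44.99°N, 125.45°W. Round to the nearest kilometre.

Δλ = -125.45 − -170.70 = 45.25°.
Δφ = 44.99 − -14.28 = 59.27°.
a = sin²(Δφ/2) + cos φ₁ · cos φ₂ · sin²(Δλ/2) = 0.345934.
c = 2·atan2(√a, √(1−a)) = 1.25757 rad → d = 6371·c ≈ 8011.97 km.

8012 km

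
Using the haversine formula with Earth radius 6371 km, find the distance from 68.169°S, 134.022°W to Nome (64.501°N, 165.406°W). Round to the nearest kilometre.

14958 km

Δλ = -165.406 − -134.022 = -31.384°.
Δφ = 64.501 − -68.169 = 132.670°.
a = sin²(Δφ/2) + cos φ₁ · cos φ₂ · sin²(Δλ/2) = 0.850598.
c = 2·atan2(√a, √(1−a)) = 2.34787 rad → d = 6371·c ≈ 14958.28 km.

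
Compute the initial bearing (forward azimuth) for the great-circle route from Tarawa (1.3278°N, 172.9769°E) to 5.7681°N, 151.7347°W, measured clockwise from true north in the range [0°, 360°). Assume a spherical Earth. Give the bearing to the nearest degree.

Δλ = -151.7347 − 172.9769 = -324.7116°; wrapped into (−180°, 180°]: 35.2884°.
θ = atan2( sin Δλ · cos φ₂ , cos φ₁ · sin φ₂ − sin φ₁ · cos φ₂ · cos Δλ )
  = atan2(0.57477, 0.08166) = 81.914° → normalised to [0°, 360°): 81.914°.

82°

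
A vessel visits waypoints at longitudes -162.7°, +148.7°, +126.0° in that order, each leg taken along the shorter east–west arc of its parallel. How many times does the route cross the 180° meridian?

1

Leg 1: -162.7° → +148.7°, shortest Δλ = -48.6° (west) — crosses 180°.
Leg 2: +148.7° → +126.0°, shortest Δλ = -22.7° (west) — does not cross 180°.
Total crossings: 1.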